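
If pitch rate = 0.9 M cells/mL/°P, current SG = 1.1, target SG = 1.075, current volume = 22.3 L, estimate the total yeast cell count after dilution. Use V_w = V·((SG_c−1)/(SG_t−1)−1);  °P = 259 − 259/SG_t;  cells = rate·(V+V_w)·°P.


V_w = 22.3·((1.1−1)/(1.075−1)−1) = 7.4333
V_final = 22.3 + 7.4333 = 29.7333
°P = 259 − 259/1.075 = 18.0698
cells = 0.9·29.7333·18.0698

483.5470 billion cells


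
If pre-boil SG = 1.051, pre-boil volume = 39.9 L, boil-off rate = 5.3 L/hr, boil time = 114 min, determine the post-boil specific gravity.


V_post = V_pre − rate·(t/60);  SG_post = 1 + (SG_pre−1)·V_pre/V_post
V_post = 39.9 − 5.3·(114/60) = 29.8300
SG_post = 1 + (1.051 − 1)·39.9/29.8300

1.0682


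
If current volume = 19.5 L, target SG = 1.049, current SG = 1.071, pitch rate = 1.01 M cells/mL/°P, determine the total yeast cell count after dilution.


V_w = V·((SG_c−1)/(SG_t−1)−1);  °P = 259 − 259/SG_t;  cells = rate·(V+V_w)·°P
V_w = 19.5·((1.071−1)/(1.049−1)−1) = 8.7551
V_final = 19.5 + 8.7551 = 28.2551
°P = 259 − 259/1.049 = 12.0982
cells = 1.01·28.2551·12.0982

345.2539 billion cells


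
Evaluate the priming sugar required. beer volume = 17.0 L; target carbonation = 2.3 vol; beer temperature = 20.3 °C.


residual = 14.695·(0.01821 + 0.09011·e^(−0.04·T));  sugar = (target − residual)·4.0·V
residual = 14.695·(0.01821 + 0.09011·e^(−0.04·20.3)) = 0.8555
sugar = (2.3 − 0.8555)·4.0·17.0

98.2270 g


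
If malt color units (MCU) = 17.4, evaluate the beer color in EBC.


SRM = 1.4922·MCU^0.6859;  EBC = SRM·1.97
SRM = 1.4922·17.4^0.6859 = 10.5857
EBC = 10.5857·1.97

20.8538 EBC


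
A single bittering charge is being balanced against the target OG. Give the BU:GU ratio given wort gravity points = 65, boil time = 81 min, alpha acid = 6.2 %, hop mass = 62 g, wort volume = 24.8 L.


U = 1.65·0.000125^(GP/1000)·(1−e^(−0.04t))/4.15;  IBU = (α/100)·m·U·1000/V;  BU:GU = IBU/GP
U = 1.65·0.000125^(65/1000)·(1−e^(−0.04·81))/4.15 = 0.2130
IBU = (6.2/100)·62·0.2130·1000/24.8 = 33.0154
BU:GU = 33.0154/65

0.5079


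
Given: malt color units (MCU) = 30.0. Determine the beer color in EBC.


SRM = 1.4922·MCU^0.6859;  EBC = SRM·1.97
SRM = 1.4922·30.0^0.6859 = 15.3810
EBC = 15.3810·1.97

30.3006 EBC


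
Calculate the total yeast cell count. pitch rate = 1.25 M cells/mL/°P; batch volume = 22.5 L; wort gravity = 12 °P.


cells (billions) = rate · V_L · °P
cells = 1.25 · 22.5 · 12

337.5000 billion cells


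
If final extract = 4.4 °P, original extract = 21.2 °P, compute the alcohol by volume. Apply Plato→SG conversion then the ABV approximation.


SG = 259/(259 − P);  ABV = (OG − FG)·131.25
OG = 259/(259 − 21.2) = 1.0892
FG = 259/(259 − 4.4) = 1.0173
ABV = (1.0892 − 1.0173)·131.25

9.4327 % ABV


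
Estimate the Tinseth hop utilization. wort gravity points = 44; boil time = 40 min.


U = 1.65·0.000125^(GP/1000) · (1 − e^(−0.04·t))/4.15
bigness = 1.65·0.000125^(44/1000) = 1.1111
boil_factor = (1 − e^(−0.04·40))/4.15 = 0.1923
U = 1.1111 · 0.1923

0.2137


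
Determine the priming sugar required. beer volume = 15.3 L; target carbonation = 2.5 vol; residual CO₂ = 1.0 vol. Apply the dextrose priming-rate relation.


sugar = (target − residual)·4.0·V
sugar = (2.5 − 1.0)·4.0·15.3

91.8000 g


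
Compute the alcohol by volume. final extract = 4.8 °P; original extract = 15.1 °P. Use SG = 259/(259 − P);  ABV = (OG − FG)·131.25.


OG = 259/(259 − 15.1) = 1.0619
FG = 259/(259 − 4.8) = 1.0189
ABV = (1.0619 − 1.0189)·131.25

5.6474 % ABV


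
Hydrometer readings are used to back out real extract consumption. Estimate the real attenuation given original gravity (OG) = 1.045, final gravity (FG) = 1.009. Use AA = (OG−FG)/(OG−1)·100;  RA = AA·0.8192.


AA = (1.045 − 1.009)/(1.045 − 1)·100 = 80.0000
RA = 80.0000·0.8192

65.5360 %


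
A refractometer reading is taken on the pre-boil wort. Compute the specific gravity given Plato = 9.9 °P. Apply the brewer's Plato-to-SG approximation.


SG = 259/(259 − P)
SG = 259/(259 − 9.9)

1.0397


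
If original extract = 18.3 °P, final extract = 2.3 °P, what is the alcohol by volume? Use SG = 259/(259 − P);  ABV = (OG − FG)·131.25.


OG = 259/(259 − 18.3) = 1.0760
FG = 259/(259 − 2.3) = 1.0090
ABV = (1.0760 − 1.0090)·131.25

8.8027 % ABV


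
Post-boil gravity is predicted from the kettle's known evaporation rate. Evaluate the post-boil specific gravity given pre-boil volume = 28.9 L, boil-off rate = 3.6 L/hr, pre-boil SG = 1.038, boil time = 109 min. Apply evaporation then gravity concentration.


V_post = V_pre − rate·(t/60);  SG_post = 1 + (SG_pre−1)·V_pre/V_post
V_post = 28.9 − 3.6·(109/60) = 22.3600
SG_post = 1 + (1.038 − 1)·28.9/22.3600

1.0491


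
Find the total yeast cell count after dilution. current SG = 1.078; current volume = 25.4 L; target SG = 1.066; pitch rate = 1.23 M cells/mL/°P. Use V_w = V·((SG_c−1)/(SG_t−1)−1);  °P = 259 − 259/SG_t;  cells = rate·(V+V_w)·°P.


V_w = 25.4·((1.078−1)/(1.066−1)−1) = 4.6182
V_final = 25.4 + 4.6182 = 30.0182
°P = 259 − 259/1.066 = 16.0356
cells = 1.23·30.0182·16.0356

592.0740 billion cells


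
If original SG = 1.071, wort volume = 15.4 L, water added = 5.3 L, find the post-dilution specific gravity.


SG_new = 1 + (SG_old − 1)·V_old/(V_old + V_water)
pts = (1.071 − 1)·1000·15.4/(15.4 + 5.3) = 52.8213
SG_new = 1 + 52.8213/1000

1.0528


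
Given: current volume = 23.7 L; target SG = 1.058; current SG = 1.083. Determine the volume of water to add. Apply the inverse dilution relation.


V_water = V·((SG_curr − 1)/(SG_target − 1) − 1)
V_water = 23.7·((1.083 − 1)/(1.058 − 1) − 1)

10.2155 L


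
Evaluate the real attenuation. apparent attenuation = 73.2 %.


RA = AA · 0.8192
RA = 73.2 · 0.8192

59.9654 %


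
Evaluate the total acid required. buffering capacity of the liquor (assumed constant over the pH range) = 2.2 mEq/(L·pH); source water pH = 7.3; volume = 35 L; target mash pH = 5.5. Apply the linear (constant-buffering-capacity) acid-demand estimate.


acid = buffering capacity · (pH_source − pH_target) · V
acid = 2.2 · (7.3 − 5.5) · 35

138.6000 mEq


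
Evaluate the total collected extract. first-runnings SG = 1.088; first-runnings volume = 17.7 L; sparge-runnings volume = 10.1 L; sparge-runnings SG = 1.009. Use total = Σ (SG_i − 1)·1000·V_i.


first = (1.088 − 1)·1000·17.7 = 1557.6000
sparge = (1.009 − 1)·1000·10.1 = 90.9000
total = 1557.6000 + 90.9000

1648.5000 gravity·L


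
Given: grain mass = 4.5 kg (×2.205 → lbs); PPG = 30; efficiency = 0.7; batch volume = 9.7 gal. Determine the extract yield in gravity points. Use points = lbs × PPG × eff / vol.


lbs = 4.5 × 2.205 = 9.9225
points = 9.9225 × 30 × 0.7 / 9.7

21.4817 points


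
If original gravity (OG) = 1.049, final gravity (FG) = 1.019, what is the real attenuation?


AA = (OG−FG)/(OG−1)·100;  RA = AA·0.8192
AA = (1.049 − 1.019)/(1.049 − 1)·100 = 61.2245
RA = 61.2245·0.8192

50.1551 %


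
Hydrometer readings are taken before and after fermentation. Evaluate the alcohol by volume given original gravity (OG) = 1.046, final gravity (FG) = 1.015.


ABV = (OG − FG) · 131.25
ABV = (1.046 − 1.015) · 131.25

4.0688 % ABV


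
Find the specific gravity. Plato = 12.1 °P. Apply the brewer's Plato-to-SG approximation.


SG = 259/(259 − P)
SG = 259/(259 − 12.1)

1.0490


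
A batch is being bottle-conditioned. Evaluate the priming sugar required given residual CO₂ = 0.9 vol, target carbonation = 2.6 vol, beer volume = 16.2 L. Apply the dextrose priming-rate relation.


sugar = (target − residual)·4.0·V
sugar = (2.6 − 0.9)·4.0·16.2

110.1600 g


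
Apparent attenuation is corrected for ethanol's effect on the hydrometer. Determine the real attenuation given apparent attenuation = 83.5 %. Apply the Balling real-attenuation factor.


RA = AA · 0.8192
RA = 83.5 · 0.8192

68.4032 %


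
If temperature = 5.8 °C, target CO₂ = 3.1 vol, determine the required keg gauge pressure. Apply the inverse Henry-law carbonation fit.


psi = vols/(0.01821 + 0.09011·e^(−0.04·T)) − 14.695
psi = 3.1/(0.01821 + 0.09011·e^(−0.04·5.8)) − 14.695

19.8791 psi


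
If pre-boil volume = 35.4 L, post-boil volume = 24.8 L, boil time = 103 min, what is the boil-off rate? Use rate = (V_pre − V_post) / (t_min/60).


rate = (35.4 − 24.8) / (103/60)

6.1748 L/hr


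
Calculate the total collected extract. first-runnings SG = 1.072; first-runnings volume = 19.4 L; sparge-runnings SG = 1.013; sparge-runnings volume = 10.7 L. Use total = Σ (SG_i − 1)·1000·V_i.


first = (1.072 − 1)·1000·19.4 = 1396.8000
sparge = (1.013 − 1)·1000·10.7 = 139.1000
total = 1396.8000 + 139.1000

1535.9000 gravity·L


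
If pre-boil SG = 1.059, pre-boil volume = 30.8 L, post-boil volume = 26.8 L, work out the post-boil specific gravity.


SG_post = 1 + (SG_pre − 1)·V_pre/V_post
pts_pre = (1.059 − 1)·1000 = 59.0000
pts_post = 59.0000·30.8/26.8 = 67.8060
SG_post = 1 + 67.8060/1000

1.0678


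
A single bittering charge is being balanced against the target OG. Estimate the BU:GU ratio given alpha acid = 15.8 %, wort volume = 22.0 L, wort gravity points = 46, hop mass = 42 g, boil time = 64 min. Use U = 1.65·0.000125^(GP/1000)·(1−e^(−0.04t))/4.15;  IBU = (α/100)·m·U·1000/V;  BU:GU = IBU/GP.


U = 1.65·0.000125^(46/1000)·(1−e^(−0.04·64))/4.15 = 0.2426
IBU = (15.8/100)·42·0.2426·1000/22.0 = 73.1873
BU:GU = 73.1873/46

1.5910


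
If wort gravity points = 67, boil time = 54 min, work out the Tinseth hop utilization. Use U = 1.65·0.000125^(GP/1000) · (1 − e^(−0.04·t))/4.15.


bigness = 1.65·0.000125^(67/1000) = 0.9036
boil_factor = (1 − e^(−0.04·54))/4.15 = 0.2132
U = 0.9036 · 0.2132

0.1926


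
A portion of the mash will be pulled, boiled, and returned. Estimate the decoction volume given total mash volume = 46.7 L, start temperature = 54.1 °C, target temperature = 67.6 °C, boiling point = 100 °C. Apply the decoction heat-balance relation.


V_dec = V_total·(T_target − T_start)/(T_boil − T_start)
V_dec = 46.7·(67.6 − 54.1)/(100 − 54.1)

13.7353 L


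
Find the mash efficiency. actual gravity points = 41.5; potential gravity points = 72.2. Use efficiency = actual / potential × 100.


efficiency = 41.5 / 72.2 × 100

57.4792 %


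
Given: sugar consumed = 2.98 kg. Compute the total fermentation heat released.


Q = m_sugar · 590 kJ/kg
Q = 2.98 · 590

1758.2000 kJ


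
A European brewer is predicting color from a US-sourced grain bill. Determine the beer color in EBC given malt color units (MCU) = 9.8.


SRM = 1.4922·MCU^0.6859;  EBC = SRM·1.97
SRM = 1.4922·9.8^0.6859 = 7.1402
EBC = 7.1402·1.97

14.0661 EBC


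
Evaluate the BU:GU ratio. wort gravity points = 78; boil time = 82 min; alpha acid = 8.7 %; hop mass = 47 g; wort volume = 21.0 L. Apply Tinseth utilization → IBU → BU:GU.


U = 1.65·0.000125^(GP/1000)·(1−e^(−0.04t))/4.15;  IBU = (α/100)·m·U·1000/V;  BU:GU = IBU/GP
U = 1.65·0.000125^(78/1000)·(1−e^(−0.04·82))/4.15 = 0.1898
IBU = (8.7/100)·47·0.1898·1000/21.0 = 36.9603
BU:GU = 36.9603/78

0.4739


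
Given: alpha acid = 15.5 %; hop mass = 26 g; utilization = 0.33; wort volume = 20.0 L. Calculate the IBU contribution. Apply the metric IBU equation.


IBU = (α/100)·mass·U·1000 / V
IBU = (15.5/100)·26·0.33·1000 / 20.0

66.4950 IBU


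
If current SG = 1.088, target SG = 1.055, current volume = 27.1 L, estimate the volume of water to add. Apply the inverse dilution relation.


V_water = V·((SG_curr − 1)/(SG_target − 1) − 1)
V_water = 27.1·((1.088 − 1)/(1.055 − 1) − 1)

16.2600 L


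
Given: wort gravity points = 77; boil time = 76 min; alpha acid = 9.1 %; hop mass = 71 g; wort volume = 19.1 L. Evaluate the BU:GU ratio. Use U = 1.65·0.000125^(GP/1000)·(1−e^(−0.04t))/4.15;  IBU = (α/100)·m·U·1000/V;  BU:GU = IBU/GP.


U = 1.65·0.000125^(77/1000)·(1−e^(−0.04·76))/4.15 = 0.1895
IBU = (9.1/100)·71·0.1895·1000/19.1 = 64.1027
BU:GU = 64.1027/77

0.8325


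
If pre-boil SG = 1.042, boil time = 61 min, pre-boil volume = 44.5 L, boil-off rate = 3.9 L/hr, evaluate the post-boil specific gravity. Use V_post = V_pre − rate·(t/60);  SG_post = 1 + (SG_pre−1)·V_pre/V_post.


V_post = 44.5 − 3.9·(61/60) = 40.5350
SG_post = 1 + (1.042 − 1)·44.5/40.5350

1.0461


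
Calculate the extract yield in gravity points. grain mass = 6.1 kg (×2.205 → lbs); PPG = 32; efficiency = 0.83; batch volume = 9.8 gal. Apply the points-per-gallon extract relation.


points = lbs × PPG × eff / vol
lbs = 6.1 × 2.205 = 13.4505
points = 13.4505 × 32 × 0.83 / 9.8

36.4536 points


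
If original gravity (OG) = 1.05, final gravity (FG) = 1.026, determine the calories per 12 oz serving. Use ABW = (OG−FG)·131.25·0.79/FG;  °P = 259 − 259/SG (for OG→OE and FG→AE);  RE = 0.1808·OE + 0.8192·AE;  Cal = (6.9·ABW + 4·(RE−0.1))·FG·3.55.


ABW = (1.05 − 1.026)·131.25·0.79/1.026 = 2.4254
OE = 259 − 259/1.05 = 12.3333 °P
AE = 259 − 259/1.026 = 6.5634 °P
RE = 0.1808·12.3333 + 0.8192·6.5634 = 7.6066 °P
Cal = (6.9·2.4254 + 4·(7.6066−0.1))·1.026·3.55

170.3205 kcal


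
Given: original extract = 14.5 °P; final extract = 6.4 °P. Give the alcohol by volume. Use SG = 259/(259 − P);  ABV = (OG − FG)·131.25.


OG = 259/(259 − 14.5) = 1.0593
FG = 259/(259 − 6.4) = 1.0253
ABV = (1.0593 − 1.0253)·131.25

4.4583 % ABV


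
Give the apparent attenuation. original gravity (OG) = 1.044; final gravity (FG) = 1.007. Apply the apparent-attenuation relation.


AA = (OG − FG)/(OG − 1) · 100
AA = (1.044 − 1.007)/(1.044 − 1) · 100

84.0909 %


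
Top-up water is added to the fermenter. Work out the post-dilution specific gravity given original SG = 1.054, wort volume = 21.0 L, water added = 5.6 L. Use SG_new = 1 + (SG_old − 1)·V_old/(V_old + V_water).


pts = (1.054 − 1)·1000·21.0/(21.0 + 5.6) = 42.6316
SG_new = 1 + 42.6316/1000

1.0426


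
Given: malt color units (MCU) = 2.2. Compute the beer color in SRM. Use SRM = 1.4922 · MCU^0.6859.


SRM = 1.4922 · 2.2^0.6859

2.5627 SRM


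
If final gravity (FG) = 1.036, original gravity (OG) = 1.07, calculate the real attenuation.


AA = (OG−FG)/(OG−1)·100;  RA = AA·0.8192
AA = (1.07 − 1.036)/(1.07 − 1)·100 = 48.5714
RA = 48.5714·0.8192

39.7897 %


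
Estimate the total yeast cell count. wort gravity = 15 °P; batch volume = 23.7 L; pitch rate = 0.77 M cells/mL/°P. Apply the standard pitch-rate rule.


cells (billions) = rate · V_L · °P
cells = 0.77 · 23.7 · 15

273.7350 billion cells


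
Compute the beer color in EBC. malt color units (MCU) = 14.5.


SRM = 1.4922·MCU^0.6859;  EBC = SRM·1.97
SRM = 1.4922·14.5^0.6859 = 9.3413
EBC = 9.3413·1.97

18.4024 EBC


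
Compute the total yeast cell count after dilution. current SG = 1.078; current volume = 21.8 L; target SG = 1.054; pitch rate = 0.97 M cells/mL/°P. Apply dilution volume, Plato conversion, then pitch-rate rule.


V_w = V·((SG_c−1)/(SG_t−1)−1);  °P = 259 − 259/SG_t;  cells = rate·(V+V_w)·°P
V_w = 21.8·((1.078−1)/(1.054−1)−1) = 9.6889
V_final = 21.8 + 9.6889 = 31.4889
°P = 259 − 259/1.054 = 13.2694
cells = 0.97·31.4889·13.2694

405.3050 billion cells


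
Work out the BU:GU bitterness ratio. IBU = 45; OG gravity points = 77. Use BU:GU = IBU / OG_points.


BU:GU = 45 / 77

0.5844


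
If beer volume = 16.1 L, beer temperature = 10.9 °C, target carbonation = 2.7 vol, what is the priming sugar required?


residual = 14.695·(0.01821 + 0.09011·e^(−0.04·T));  sugar = (target − residual)·4.0·V
residual = 14.695·(0.01821 + 0.09011·e^(−0.04·10.9)) = 1.1238
sugar = (2.7 − 1.1238)·4.0·16.1

101.5056 g


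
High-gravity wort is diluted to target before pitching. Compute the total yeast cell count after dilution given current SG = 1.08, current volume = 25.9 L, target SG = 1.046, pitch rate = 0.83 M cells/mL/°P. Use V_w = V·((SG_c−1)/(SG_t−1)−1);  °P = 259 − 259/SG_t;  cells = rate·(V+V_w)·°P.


V_w = 25.9·((1.08−1)/(1.046−1)−1) = 19.1435
V_final = 25.9 + 19.1435 = 45.0435
°P = 259 − 259/1.046 = 11.3901
cells = 0.83·45.0435·11.3901

425.8297 billion cells


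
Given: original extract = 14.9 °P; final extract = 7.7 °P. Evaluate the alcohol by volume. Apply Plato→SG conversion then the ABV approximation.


SG = 259/(259 − P);  ABV = (OG − FG)·131.25
OG = 259/(259 − 14.9) = 1.0610
FG = 259/(259 − 7.7) = 1.0306
ABV = (1.0610 − 1.0306)·131.25

3.9900 % ABV


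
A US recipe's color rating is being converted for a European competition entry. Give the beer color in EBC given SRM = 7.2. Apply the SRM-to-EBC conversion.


EBC = SRM · 1.97
EBC = 7.2 · 1.97

14.1840 EBC


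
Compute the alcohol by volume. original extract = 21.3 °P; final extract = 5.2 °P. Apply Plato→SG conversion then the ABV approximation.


SG = 259/(259 − P);  ABV = (OG − FG)·131.25
OG = 259/(259 − 21.3) = 1.0896
FG = 259/(259 − 5.2) = 1.0205
ABV = (1.0896 − 1.0205)·131.25

9.0720 % ABV


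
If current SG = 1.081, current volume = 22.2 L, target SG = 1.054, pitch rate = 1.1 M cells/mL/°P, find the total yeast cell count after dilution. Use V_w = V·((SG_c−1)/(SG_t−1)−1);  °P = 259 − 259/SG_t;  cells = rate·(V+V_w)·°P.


V_w = 22.2·((1.081−1)/(1.054−1)−1) = 11.1000
V_final = 22.2 + 11.1000 = 33.3000
°P = 259 − 259/1.054 = 13.2694
cells = 1.1·33.3000·13.2694

486.0599 billion cells


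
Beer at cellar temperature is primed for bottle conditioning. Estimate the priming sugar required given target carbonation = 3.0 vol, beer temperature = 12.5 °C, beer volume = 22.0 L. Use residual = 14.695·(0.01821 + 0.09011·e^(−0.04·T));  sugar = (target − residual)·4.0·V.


residual = 14.695·(0.01821 + 0.09011·e^(−0.04·12.5)) = 1.0707
sugar = (3.0 − 1.0707)·4.0·22.0

169.7746 g


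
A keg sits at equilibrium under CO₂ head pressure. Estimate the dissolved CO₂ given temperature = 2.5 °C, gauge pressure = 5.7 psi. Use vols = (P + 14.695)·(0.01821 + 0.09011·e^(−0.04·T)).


vols = (5.7 + 14.695)·(0.01821 + 0.09011·e^(−0.04·2.5))

2.0343 volumes


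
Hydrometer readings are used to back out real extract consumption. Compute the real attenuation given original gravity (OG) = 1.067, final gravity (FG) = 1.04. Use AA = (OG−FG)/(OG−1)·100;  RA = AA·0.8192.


AA = (1.067 − 1.04)/(1.067 − 1)·100 = 40.2985
RA = 40.2985·0.8192

33.0125 %


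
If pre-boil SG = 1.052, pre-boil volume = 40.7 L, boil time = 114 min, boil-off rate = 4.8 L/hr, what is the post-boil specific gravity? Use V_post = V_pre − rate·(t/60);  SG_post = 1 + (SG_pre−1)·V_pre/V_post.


V_post = 40.7 − 4.8·(114/60) = 31.5800
SG_post = 1 + (1.052 − 1)·40.7/31.5800

1.0670


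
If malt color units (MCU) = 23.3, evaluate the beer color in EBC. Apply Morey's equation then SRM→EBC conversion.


SRM = 1.4922·MCU^0.6859;  EBC = SRM·1.97
SRM = 1.4922·23.3^0.6859 = 12.9329
EBC = 12.9329·1.97

25.4778 EBC


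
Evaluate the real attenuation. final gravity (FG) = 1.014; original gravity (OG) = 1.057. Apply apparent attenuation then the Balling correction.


AA = (OG−FG)/(OG−1)·100;  RA = AA·0.8192
AA = (1.057 − 1.014)/(1.057 − 1)·100 = 75.4386
RA = 75.4386·0.8192

61.7993 %


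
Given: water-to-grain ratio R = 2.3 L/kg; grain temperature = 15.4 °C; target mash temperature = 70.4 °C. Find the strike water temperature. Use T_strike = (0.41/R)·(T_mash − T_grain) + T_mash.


T_strike = (0.41/2.3)·(70.4 − 15.4) + 70.4

80.2043 °C


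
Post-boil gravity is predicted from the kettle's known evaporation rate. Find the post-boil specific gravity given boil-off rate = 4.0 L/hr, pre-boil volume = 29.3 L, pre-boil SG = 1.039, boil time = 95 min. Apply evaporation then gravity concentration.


V_post = V_pre − rate·(t/60);  SG_post = 1 + (SG_pre−1)·V_pre/V_post
V_post = 29.3 − 4.0·(95/60) = 22.9667
SG_post = 1 + (1.039 − 1)·29.3/22.9667

1.0498


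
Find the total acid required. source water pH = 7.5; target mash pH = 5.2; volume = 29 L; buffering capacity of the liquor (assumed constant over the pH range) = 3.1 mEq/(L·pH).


acid = buffering capacity · (pH_source − pH_target) · V
acid = 3.1 · (7.5 − 5.2) · 29

206.7700 mEq


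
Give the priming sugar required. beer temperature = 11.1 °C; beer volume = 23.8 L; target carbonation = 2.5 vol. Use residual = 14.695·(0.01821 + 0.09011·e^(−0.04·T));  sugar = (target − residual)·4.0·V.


residual = 14.695·(0.01821 + 0.09011·e^(−0.04·11.1)) = 1.1170
sugar = (2.5 − 1.1170)·4.0·23.8

131.6613 g


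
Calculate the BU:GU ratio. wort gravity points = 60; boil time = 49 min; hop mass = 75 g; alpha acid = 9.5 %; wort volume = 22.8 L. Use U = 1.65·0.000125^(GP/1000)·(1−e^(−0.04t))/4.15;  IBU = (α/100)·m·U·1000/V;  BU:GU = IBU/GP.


U = 1.65·0.000125^(60/1000)·(1−e^(−0.04·49))/4.15 = 0.1992
IBU = (9.5/100)·75·0.1992·1000/22.8 = 62.2537
BU:GU = 62.2537/60

1.0376


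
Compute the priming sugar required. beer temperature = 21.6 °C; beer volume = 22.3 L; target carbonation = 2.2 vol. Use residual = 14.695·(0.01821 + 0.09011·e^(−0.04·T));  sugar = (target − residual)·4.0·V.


residual = 14.695·(0.01821 + 0.09011·e^(−0.04·21.6)) = 0.8257
sugar = (2.2 − 0.8257)·4.0·22.3

122.5879 g


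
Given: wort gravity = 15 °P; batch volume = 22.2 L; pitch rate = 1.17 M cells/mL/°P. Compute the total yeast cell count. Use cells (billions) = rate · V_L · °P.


cells = 1.17 · 22.2 · 15

389.6100 billion cells


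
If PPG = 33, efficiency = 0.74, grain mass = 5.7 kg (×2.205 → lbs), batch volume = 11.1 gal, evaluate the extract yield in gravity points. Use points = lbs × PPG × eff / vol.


lbs = 5.7 × 2.205 = 12.5685
points = 12.5685 × 33 × 0.74 / 11.1

27.6507 points


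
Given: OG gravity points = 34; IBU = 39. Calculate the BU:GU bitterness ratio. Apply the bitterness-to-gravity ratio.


BU:GU = IBU / OG_points
BU:GU = 39 / 34

1.1471


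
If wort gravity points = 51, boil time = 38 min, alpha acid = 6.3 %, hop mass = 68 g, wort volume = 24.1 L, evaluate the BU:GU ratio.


U = 1.65·0.000125^(GP/1000)·(1−e^(−0.04t))/4.15;  IBU = (α/100)·m·U·1000/V;  BU:GU = IBU/GP
U = 1.65·0.000125^(51/1000)·(1−e^(−0.04·38))/4.15 = 0.1964
IBU = (6.3/100)·68·0.1964·1000/24.1 = 34.9158
BU:GU = 34.9158/51

0.6846


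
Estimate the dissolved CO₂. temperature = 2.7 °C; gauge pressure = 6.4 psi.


vols = (P + 14.695)·(0.01821 + 0.09011·e^(−0.04·T))
vols = (6.4 + 14.695)·(0.01821 + 0.09011·e^(−0.04·2.7))

2.0904 volumes


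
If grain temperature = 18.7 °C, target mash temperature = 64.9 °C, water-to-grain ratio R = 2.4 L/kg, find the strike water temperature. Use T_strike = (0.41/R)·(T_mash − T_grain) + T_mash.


T_strike = (0.41/2.4)·(64.9 − 18.7) + 64.9

72.7925 °C


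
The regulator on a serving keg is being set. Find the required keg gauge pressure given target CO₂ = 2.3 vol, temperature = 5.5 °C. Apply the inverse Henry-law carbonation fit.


psi = vols/(0.01821 + 0.09011·e^(−0.04·T)) − 14.695
psi = 2.3/(0.01821 + 0.09011·e^(−0.04·5.5)) − 14.695

10.7124 psi


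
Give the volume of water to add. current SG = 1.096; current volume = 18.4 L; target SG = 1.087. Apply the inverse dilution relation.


V_water = V·((SG_curr − 1)/(SG_target − 1) − 1)
V_water = 18.4·((1.096 − 1)/(1.087 − 1) − 1)

1.9034 L


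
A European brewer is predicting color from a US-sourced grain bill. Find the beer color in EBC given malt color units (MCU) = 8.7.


SRM = 1.4922·MCU^0.6859;  EBC = SRM·1.97
SRM = 1.4922·8.7^0.6859 = 6.5803
EBC = 6.5803·1.97

12.9631 EBC


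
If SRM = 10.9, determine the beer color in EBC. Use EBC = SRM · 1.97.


EBC = 10.9 · 1.97

21.4730 EBC


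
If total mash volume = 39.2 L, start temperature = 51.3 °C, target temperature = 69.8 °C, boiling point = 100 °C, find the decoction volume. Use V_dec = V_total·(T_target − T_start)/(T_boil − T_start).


V_dec = 39.2·(69.8 − 51.3)/(100 − 51.3)

14.8912 L


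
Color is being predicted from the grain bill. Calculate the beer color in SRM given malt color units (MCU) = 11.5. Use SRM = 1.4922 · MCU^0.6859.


SRM = 1.4922 · 11.5^0.6859

7.9682 SRM


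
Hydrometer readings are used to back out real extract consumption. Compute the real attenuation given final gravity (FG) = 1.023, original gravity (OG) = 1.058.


AA = (OG−FG)/(OG−1)·100;  RA = AA·0.8192
AA = (1.058 − 1.023)/(1.058 − 1)·100 = 60.3448
RA = 60.3448·0.8192

49.4345 %


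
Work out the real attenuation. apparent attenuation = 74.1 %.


RA = AA · 0.8192
RA = 74.1 · 0.8192

60.7027 %


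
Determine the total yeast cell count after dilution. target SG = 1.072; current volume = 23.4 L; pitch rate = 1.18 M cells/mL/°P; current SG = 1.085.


V_w = V·((SG_c−1)/(SG_t−1)−1);  °P = 259 − 259/SG_t;  cells = rate·(V+V_w)·°P
V_w = 23.4·((1.085−1)/(1.072−1)−1) = 4.2250
V_final = 23.4 + 4.2250 = 27.6250
°P = 259 − 259/1.072 = 17.3955
cells = 1.18·27.6250·17.3955

567.0505 billion cells


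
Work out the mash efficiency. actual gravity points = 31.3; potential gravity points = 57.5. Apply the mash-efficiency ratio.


efficiency = actual / potential × 100
efficiency = 31.3 / 57.5 × 100

54.4348 %


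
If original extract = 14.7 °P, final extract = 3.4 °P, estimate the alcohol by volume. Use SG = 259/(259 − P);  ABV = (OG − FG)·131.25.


OG = 259/(259 − 14.7) = 1.0602
FG = 259/(259 − 3.4) = 1.0133
ABV = (1.0602 − 1.0133)·131.25

6.1517 % ABV


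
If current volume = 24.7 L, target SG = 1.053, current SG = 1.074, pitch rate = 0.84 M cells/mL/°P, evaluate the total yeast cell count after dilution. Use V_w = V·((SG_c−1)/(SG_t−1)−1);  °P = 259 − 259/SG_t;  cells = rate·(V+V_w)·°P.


V_w = 24.7·((1.074−1)/(1.053−1)−1) = 9.7868
V_final = 24.7 + 9.7868 = 34.4868
°P = 259 − 259/1.053 = 13.0361
cells = 0.84·34.4868·13.0361

377.6412 billion cells


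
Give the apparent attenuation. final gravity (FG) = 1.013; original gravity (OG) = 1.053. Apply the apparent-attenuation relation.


AA = (OG − FG)/(OG − 1) · 100
AA = (1.053 − 1.013)/(1.053 − 1) · 100

75.4717 %


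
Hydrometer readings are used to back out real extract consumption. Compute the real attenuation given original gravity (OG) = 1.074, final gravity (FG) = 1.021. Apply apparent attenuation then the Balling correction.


AA = (OG−FG)/(OG−1)·100;  RA = AA·0.8192
AA = (1.074 − 1.021)/(1.074 − 1)·100 = 71.6216
RA = 71.6216·0.8192

58.6724 %


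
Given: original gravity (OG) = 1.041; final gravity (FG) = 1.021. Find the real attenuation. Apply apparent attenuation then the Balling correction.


AA = (OG−FG)/(OG−1)·100;  RA = AA·0.8192
AA = (1.041 − 1.021)/(1.041 − 1)·100 = 48.7805
RA = 48.7805·0.8192

39.9610 %


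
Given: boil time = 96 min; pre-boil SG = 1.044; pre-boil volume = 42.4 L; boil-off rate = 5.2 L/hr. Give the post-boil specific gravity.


V_post = V_pre − rate·(t/60);  SG_post = 1 + (SG_pre−1)·V_pre/V_post
V_post = 42.4 − 5.2·(96/60) = 34.0800
SG_post = 1 + (1.044 − 1)·42.4/34.0800

1.0547


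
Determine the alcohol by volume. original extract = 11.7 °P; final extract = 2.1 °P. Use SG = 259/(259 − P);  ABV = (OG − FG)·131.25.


OG = 259/(259 − 11.7) = 1.0473
FG = 259/(259 − 2.1) = 1.0082
ABV = (1.0473 − 1.0082)·131.25

5.1367 % ABV


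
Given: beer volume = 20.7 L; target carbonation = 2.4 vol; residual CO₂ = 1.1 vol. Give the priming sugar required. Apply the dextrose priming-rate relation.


sugar = (target − residual)·4.0·V
sugar = (2.4 − 1.1)·4.0·20.7

107.6400 g


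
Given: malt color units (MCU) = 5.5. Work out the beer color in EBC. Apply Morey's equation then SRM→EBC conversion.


SRM = 1.4922·MCU^0.6859;  EBC = SRM·1.97
SRM = 1.4922·5.5^0.6859 = 4.8044
EBC = 4.8044·1.97

9.4647 EBC


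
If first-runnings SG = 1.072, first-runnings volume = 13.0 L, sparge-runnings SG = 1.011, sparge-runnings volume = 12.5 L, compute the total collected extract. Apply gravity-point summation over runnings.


total = Σ (SG_i − 1)·1000·V_i
first = (1.072 − 1)·1000·13.0 = 936.0000
sparge = (1.011 − 1)·1000·12.5 = 137.5000
total = 936.0000 + 137.5000

1073.5000 gravity·L


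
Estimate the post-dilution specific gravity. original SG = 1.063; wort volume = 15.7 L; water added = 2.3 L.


SG_new = 1 + (SG_old − 1)·V_old/(V_old + V_water)
pts = (1.063 − 1)·1000·15.7/(15.7 + 2.3) = 54.9500
SG_new = 1 + 54.9500/1000

1.0550


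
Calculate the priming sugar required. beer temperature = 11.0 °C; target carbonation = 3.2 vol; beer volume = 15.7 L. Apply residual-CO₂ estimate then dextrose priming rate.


residual = 14.695·(0.01821 + 0.09011·e^(−0.04·T));  sugar = (target − residual)·4.0·V
residual = 14.695·(0.01821 + 0.09011·e^(−0.04·11.0)) = 1.1204
sugar = (3.2 − 1.1204)·4.0·15.7

130.5984 g


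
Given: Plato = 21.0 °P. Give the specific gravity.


SG = 259/(259 − P)
SG = 259/(259 − 21.0)

1.0882


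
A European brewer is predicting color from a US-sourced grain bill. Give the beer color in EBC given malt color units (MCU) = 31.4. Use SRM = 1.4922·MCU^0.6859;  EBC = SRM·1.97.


SRM = 1.4922·31.4^0.6859 = 15.8698
EBC = 15.8698·1.97

31.2635 EBC


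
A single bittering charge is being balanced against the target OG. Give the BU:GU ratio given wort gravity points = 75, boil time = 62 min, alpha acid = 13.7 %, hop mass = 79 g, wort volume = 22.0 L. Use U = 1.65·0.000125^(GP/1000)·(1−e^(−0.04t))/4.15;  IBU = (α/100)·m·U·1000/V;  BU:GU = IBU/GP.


U = 1.65·0.000125^(75/1000)·(1−e^(−0.04·62))/4.15 = 0.1857
IBU = (13.7/100)·79·0.1857·1000/22.0 = 91.3369
BU:GU = 91.3369/75

1.2178


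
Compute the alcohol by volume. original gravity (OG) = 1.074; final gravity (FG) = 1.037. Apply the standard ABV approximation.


ABV = (OG − FG) · 131.25
ABV = (1.074 − 1.037) · 131.25

4.8563 % ABV


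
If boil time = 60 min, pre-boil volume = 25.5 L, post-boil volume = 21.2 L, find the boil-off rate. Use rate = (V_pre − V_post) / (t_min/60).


rate = (25.5 − 21.2) / (60/60)

4.3000 L/hr


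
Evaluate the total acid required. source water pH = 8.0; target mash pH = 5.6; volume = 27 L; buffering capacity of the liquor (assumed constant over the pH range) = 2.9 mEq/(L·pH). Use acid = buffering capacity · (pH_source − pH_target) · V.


acid = 2.9 · (8.0 − 5.6) · 27

187.9200 mEq


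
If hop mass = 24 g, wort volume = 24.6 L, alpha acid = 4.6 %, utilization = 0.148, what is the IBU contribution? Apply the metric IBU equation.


IBU = (α/100)·mass·U·1000 / V
IBU = (4.6/100)·24·0.148·1000 / 24.6

6.6420 IBU


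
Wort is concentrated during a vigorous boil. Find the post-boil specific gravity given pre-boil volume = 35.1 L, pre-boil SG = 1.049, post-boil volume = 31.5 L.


SG_post = 1 + (SG_pre − 1)·V_pre/V_post
pts_pre = (1.049 − 1)·1000 = 49.0000
pts_post = 49.0000·35.1/31.5 = 54.6000
SG_post = 1 + 54.6000/1000

1.0546


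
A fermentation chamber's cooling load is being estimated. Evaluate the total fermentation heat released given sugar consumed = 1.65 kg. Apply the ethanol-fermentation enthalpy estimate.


Q = m_sugar · 590 kJ/kg
Q = 1.65 · 590

973.5000 kJ


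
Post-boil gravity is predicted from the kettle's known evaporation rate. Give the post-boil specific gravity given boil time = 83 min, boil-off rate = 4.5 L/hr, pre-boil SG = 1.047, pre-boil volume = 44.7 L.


V_post = V_pre − rate·(t/60);  SG_post = 1 + (SG_pre−1)·V_pre/V_post
V_post = 44.7 − 4.5·(83/60) = 38.4750
SG_post = 1 + (1.047 − 1)·44.7/38.4750

1.0546


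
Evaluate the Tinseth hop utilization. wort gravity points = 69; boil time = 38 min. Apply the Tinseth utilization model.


U = 1.65·0.000125^(GP/1000) · (1 − e^(−0.04·t))/4.15
bigness = 1.65·0.000125^(69/1000) = 0.8875
boil_factor = (1 − e^(−0.04·38))/4.15 = 0.1883
U = 0.8875 · 0.1883

0.1671


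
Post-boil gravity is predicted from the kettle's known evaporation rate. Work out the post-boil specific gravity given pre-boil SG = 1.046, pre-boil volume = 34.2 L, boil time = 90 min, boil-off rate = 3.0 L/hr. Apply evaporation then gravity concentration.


V_post = V_pre − rate·(t/60);  SG_post = 1 + (SG_pre−1)·V_pre/V_post
V_post = 34.2 − 3.0·(90/60) = 29.7000
SG_post = 1 + (1.046 − 1)·34.2/29.7000

1.0530


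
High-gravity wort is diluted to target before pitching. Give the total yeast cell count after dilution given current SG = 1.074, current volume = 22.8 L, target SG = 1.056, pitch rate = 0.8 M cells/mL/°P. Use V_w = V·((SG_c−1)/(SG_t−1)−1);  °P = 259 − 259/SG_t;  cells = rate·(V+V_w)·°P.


V_w = 22.8·((1.074−1)/(1.056−1)−1) = 7.3286
V_final = 22.8 + 7.3286 = 30.1286
°P = 259 − 259/1.056 = 13.7348
cells = 0.8·30.1286·13.7348

331.0491 billion cells


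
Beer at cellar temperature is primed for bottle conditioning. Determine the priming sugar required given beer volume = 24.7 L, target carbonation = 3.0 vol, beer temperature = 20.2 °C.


residual = 14.695·(0.01821 + 0.09011·e^(−0.04·T));  sugar = (target − residual)·4.0·V
residual = 14.695·(0.01821 + 0.09011·e^(−0.04·20.2)) = 0.8578
sugar = (3.0 − 0.8578)·4.0·24.7

211.6453 g


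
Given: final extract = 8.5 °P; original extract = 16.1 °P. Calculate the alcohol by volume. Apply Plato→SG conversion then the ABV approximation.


SG = 259/(259 − P);  ABV = (OG − FG)·131.25
OG = 259/(259 − 16.1) = 1.0663
FG = 259/(259 − 8.5) = 1.0339
ABV = (1.0663 − 1.0339)·131.25

4.2460 % ABV


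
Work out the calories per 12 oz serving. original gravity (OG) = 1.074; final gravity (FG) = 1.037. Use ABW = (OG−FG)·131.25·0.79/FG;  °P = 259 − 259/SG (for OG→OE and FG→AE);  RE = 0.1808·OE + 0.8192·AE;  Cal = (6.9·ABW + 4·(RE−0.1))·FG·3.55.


ABW = (1.074 − 1.037)·131.25·0.79/1.037 = 3.6996
OE = 259 − 259/1.074 = 17.8454 °P
AE = 259 − 259/1.037 = 9.2411 °P
RE = 0.1808·17.8454 + 0.8192·9.2411 = 10.7967 °P
Cal = (6.9·3.6996 + 4·(10.7967−0.1))·1.037·3.55

251.4874 kcal


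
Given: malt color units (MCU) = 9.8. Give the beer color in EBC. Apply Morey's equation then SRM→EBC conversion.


SRM = 1.4922·MCU^0.6859;  EBC = SRM·1.97
SRM = 1.4922·9.8^0.6859 = 7.1402
EBC = 7.1402·1.97

14.0661 EBC


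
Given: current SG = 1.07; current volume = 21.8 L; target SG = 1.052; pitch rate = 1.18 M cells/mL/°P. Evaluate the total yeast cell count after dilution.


V_w = V·((SG_c−1)/(SG_t−1)−1);  °P = 259 − 259/SG_t;  cells = rate·(V+V_w)·°P
V_w = 21.8·((1.07−1)/(1.052−1)−1) = 7.5462
V_final = 21.8 + 7.5462 = 29.3462
°P = 259 − 259/1.052 = 12.8023
cells = 1.18·29.3462·12.8023

443.3233 billion cells


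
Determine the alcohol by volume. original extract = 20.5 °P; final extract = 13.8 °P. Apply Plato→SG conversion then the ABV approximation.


SG = 259/(259 − P);  ABV = (OG − FG)·131.25
OG = 259/(259 − 20.5) = 1.0860
FG = 259/(259 − 13.8) = 1.0563
ABV = (1.0860 − 1.0563)·131.25

3.8946 % ABV


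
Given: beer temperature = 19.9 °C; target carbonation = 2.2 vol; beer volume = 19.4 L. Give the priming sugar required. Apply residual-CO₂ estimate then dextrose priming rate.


residual = 14.695·(0.01821 + 0.09011·e^(−0.04·T));  sugar = (target − residual)·4.0·V
residual = 14.695·(0.01821 + 0.09011·e^(−0.04·19.9)) = 0.8650
sugar = (2.2 − 0.8650)·4.0·19.4

103.5986 g


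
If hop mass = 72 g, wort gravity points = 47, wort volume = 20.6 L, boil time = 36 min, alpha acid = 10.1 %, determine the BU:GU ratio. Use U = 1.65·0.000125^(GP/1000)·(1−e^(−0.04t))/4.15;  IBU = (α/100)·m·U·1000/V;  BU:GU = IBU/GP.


U = 1.65·0.000125^(47/1000)·(1−e^(−0.04·36))/4.15 = 0.1989
IBU = (10.1/100)·72·0.1989·1000/20.6 = 70.2009
BU:GU = 70.2009/47

1.4936


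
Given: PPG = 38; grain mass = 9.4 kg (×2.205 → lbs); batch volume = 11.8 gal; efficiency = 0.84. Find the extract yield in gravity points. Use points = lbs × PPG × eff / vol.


lbs = 9.4 × 2.205 = 20.7270
points = 20.7270 × 38 × 0.84 / 11.8

56.0683 points


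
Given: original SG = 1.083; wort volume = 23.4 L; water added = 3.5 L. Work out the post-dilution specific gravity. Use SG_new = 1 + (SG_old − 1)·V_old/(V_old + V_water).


pts = (1.083 − 1)·1000·23.4/(23.4 + 3.5) = 72.2007
SG_new = 1 + 72.2007/1000

1.0722


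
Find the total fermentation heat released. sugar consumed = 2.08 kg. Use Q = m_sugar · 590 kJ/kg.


Q = 2.08 · 590

1227.2000 kJ


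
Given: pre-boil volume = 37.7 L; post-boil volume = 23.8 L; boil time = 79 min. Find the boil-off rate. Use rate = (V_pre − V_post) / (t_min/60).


rate = (37.7 − 23.8) / (79/60)

10.5570 L/hr


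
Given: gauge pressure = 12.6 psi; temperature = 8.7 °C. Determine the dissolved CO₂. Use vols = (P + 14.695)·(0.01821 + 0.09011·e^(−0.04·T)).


vols = (12.6 + 14.695)·(0.01821 + 0.09011·e^(−0.04·8.7))

2.2337 volumes


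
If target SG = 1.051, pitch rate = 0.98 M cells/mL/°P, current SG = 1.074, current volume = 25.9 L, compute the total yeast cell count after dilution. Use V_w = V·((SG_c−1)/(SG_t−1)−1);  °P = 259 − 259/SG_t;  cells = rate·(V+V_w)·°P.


V_w = 25.9·((1.074−1)/(1.051−1)−1) = 11.6804
V_final = 25.9 + 11.6804 = 37.5804
°P = 259 − 259/1.051 = 12.5680
cells = 0.98·37.5804·12.5680

462.8653 billion cells


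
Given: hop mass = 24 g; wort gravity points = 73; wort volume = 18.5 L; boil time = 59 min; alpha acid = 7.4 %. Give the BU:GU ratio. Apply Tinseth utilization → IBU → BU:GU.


U = 1.65·0.000125^(GP/1000)·(1−e^(−0.04t))/4.15;  IBU = (α/100)·m·U·1000/V;  BU:GU = IBU/GP
U = 1.65·0.000125^(73/1000)·(1−e^(−0.04·59))/4.15 = 0.1868
IBU = (7.4/100)·24·0.1868·1000/18.5 = 17.9353
BU:GU = 17.9353/73

0.2457


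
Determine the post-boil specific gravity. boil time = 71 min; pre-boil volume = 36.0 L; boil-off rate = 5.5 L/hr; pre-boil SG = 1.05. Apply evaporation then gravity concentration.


V_post = V_pre − rate·(t/60);  SG_post = 1 + (SG_pre−1)·V_pre/V_post
V_post = 36.0 − 5.5·(71/60) = 29.4917
SG_post = 1 + (1.05 − 1)·36.0/29.4917

1.0610


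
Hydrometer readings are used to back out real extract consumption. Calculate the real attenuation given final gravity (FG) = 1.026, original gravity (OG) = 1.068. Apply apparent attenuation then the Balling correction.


AA = (OG−FG)/(OG−1)·100;  RA = AA·0.8192
AA = (1.068 − 1.026)/(1.068 − 1)·100 = 61.7647
RA = 61.7647·0.8192

50.5976 %


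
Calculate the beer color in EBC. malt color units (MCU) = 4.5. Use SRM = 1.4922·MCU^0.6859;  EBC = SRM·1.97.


SRM = 1.4922·4.5^0.6859 = 4.1866
EBC = 4.1866·1.97

8.2477 EBC


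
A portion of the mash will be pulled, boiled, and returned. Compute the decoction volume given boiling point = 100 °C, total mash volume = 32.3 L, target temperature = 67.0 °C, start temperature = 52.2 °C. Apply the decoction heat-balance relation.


V_dec = V_total·(T_target − T_start)/(T_boil − T_start)
V_dec = 32.3·(67.0 − 52.2)/(100 − 52.2)

10.0008 L
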